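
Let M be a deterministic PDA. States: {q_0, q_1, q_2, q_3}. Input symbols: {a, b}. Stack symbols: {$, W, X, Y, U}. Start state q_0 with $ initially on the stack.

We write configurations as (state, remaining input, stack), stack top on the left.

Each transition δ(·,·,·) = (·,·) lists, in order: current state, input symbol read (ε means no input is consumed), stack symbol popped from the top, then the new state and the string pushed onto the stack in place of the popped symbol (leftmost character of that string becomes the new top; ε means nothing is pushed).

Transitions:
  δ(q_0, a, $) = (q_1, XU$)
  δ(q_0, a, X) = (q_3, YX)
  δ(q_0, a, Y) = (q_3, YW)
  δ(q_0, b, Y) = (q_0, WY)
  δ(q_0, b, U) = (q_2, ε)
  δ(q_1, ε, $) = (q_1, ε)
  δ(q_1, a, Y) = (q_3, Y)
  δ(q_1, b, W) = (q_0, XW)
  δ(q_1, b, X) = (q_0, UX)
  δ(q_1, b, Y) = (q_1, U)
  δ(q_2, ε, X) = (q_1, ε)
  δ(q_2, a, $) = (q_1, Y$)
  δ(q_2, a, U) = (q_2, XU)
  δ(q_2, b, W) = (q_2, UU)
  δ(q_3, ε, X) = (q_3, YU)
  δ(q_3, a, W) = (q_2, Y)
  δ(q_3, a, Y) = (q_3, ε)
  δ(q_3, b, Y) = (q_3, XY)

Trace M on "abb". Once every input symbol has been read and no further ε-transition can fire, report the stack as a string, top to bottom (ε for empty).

U$

(q_0, abb, $)
  read a, top $: go to q_1, push XU$ → (q_1, bb, XU$)
  read b, top X: go to q_0, push UX → (q_0, b, UXU$)
  read b, top U: go to q_2, push ε → (q_2, ε, XU$)
  ε-move, top X: go to q_1, push ε → (q_1, ε, U$)
All input consumed in state q_1 with stack U$.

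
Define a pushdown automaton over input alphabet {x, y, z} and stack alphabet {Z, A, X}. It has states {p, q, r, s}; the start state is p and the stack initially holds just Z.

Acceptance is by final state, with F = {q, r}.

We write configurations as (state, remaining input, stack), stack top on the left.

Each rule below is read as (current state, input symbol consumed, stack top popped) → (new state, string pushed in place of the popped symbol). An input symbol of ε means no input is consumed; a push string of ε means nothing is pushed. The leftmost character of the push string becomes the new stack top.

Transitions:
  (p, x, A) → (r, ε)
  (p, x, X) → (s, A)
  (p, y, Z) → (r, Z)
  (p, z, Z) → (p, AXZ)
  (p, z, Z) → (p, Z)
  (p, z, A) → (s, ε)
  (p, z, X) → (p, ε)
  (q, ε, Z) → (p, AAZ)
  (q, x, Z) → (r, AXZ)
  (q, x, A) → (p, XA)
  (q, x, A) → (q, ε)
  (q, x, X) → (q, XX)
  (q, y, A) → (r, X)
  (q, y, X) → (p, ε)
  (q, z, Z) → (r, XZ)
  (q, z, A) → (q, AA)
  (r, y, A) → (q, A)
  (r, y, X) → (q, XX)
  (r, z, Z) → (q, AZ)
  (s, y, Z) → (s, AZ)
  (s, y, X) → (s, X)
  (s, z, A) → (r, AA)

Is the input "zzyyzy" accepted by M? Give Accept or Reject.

No computation consumes all input and reaches a final state.

Reject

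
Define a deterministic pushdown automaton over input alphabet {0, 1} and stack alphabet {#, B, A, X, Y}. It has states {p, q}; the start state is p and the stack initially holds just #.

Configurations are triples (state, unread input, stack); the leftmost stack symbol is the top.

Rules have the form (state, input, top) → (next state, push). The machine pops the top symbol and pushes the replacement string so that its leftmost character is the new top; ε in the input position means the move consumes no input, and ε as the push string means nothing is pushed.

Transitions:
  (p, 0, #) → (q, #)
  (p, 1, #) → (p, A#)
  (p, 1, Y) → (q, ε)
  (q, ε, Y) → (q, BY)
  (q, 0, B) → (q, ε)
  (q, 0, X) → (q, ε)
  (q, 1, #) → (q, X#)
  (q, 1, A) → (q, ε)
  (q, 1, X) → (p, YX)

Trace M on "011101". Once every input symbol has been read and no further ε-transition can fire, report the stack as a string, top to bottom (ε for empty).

(p, 011101, #)
  read 0, top #: go to q, push # → (q, 11101, #)
  read 1, top #: go to q, push X# → (q, 1101, X#)
  read 1, top X: go to p, push YX → (p, 101, YX#)
  read 1, top Y: go to q, push ε → (q, 01, X#)
  read 0, top X: go to q, push ε → (q, 1, #)
  read 1, top #: go to q, push X# → (q, ε, X#)
All input consumed in state q with stack X#.

X#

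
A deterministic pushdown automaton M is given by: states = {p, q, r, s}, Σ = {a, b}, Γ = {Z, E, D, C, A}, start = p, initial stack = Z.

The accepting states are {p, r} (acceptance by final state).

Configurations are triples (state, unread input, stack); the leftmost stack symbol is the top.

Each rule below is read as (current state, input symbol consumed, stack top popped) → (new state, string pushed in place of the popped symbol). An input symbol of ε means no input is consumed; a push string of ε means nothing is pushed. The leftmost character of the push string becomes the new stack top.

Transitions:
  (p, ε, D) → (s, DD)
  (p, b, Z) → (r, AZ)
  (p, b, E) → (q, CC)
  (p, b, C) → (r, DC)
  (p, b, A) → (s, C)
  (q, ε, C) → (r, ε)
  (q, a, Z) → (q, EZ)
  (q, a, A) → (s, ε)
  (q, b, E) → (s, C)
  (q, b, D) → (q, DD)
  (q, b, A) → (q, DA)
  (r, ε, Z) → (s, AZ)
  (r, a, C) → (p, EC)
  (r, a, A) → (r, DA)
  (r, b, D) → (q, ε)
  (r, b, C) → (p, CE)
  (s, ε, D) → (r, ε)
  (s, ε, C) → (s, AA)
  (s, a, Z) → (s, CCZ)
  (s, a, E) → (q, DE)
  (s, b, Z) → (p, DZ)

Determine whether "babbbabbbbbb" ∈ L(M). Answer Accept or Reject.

(p, babbbabbbbbb, Z) ⊢ (r, abbbabbbbbb, AZ) ⊢ (r, bbbabbbbbb, DAZ) ⊢ (q, bbabbbbbb, AZ) ⊢ (q, babbbbbb, DAZ) ⊢ (q, abbbbbb, DDAZ)
No transition applies at (q, abbbbbb, DDAZ); input not fully consumed.

Reject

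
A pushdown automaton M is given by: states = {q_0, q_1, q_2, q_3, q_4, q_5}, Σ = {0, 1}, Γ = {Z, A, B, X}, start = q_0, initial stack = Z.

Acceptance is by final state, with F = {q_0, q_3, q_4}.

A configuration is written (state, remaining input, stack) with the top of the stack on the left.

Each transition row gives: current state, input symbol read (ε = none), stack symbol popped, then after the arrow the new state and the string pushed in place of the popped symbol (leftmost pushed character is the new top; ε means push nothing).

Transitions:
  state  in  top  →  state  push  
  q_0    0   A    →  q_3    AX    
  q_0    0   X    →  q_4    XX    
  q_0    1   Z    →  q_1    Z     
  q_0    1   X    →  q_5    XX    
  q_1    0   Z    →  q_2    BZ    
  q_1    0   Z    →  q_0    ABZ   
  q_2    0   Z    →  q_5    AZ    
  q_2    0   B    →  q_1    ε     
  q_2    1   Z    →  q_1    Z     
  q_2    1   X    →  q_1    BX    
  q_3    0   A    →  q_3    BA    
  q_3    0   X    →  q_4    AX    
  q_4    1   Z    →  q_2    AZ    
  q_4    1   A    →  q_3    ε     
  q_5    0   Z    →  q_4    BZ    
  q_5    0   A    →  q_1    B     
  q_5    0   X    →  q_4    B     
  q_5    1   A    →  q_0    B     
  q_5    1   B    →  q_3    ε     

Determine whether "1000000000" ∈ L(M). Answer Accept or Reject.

One accepting computation: (q_0, 1000000000, Z) ⊢ (q_1, 000000000, Z) ⊢ (q_2, 00000000, BZ) ⊢ (q_1, 0000000, Z) ⊢ (q_2, 000000, BZ) ⊢ (q_1, 00000, Z) ⊢ (q_2, 0000, BZ) ⊢ (q_1, 000, Z) ⊢ (q_2, 00, BZ) ⊢ (q_1, 0, Z) ⊢ (q_0, ε, ABZ)
All input consumed and state q_0 ∈ F.

Accept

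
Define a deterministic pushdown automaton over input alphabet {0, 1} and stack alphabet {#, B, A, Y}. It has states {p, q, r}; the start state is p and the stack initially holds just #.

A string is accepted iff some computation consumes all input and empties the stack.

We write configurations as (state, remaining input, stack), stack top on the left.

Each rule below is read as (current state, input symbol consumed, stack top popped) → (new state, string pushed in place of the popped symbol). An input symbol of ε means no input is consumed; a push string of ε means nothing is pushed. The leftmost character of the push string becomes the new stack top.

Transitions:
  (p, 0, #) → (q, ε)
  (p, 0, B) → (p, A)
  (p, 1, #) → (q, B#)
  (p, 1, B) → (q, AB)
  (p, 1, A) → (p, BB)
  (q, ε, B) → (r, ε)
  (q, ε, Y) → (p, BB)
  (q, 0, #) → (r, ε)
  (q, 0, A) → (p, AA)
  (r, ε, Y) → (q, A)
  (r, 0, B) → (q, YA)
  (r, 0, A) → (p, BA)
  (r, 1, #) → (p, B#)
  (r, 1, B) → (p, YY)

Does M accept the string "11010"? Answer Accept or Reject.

Reject

(p, 11010, #)
  read 1, top #: go to q, push B# → (q, 1010, B#)
  ε-move, top B: go to r, push ε → (r, 1010, #)
  read 1, top #: go to p, push B# → (p, 010, B#)
  read 0, top B: go to p, push A → (p, 10, A#)
  read 1, top A: go to p, push BB → (p, 0, BB#)
  read 0, top B: go to p, push A → (p, ε, AB#)
All input consumed; stack is AB#, not empty, and no further ε-move applies.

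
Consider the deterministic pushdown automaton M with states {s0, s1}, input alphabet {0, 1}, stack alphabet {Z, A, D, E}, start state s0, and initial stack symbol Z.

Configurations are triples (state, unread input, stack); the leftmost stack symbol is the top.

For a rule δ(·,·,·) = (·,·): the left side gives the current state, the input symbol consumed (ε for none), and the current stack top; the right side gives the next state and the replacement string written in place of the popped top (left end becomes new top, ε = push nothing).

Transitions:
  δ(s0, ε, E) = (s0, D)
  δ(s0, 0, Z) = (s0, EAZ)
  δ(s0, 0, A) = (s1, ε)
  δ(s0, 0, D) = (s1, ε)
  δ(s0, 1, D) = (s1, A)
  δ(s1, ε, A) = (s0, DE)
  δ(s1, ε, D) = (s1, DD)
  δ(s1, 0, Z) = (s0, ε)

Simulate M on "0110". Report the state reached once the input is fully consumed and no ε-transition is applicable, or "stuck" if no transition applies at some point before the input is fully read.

(s0, 0110, Z)
  read 0, top Z: go to s0, push EAZ → (s0, 110, EAZ)
  ε-move, top E: go to s0, push D → (s0, 110, DAZ)
  read 1, top D: go to s1, push A → (s1, 10, AAZ)
  ε-move, top A: go to s0, push DE → (s0, 10, DEAZ)
  read 1, top D: go to s1, push A → (s1, 0, AEAZ)
  ε-move, top A: go to s0, push DE → (s0, 0, DEEAZ)
  read 0, top D: go to s1, push ε → (s1, ε, EEAZ)
All input consumed; M is in state s1.

s1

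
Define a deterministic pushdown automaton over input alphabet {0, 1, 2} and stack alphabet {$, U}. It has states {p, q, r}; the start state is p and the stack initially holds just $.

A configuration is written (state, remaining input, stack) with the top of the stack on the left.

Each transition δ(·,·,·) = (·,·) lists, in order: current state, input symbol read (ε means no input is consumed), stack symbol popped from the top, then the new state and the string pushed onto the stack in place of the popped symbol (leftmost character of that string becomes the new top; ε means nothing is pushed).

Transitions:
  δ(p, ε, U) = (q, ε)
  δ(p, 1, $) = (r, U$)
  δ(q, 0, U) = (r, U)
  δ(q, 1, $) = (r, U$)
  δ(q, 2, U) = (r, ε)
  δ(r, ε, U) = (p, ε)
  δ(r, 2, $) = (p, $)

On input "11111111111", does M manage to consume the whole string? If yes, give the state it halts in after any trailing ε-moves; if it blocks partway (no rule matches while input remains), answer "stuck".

(p, 11111111111, $) ⊢ (r, 1111111111, U$) ⊢ (p, 1111111111, $) ⊢ (r, 111111111, U$) ⊢ (p, 111111111, $) ⊢ (r, 11111111, U$) ⊢ (p, 11111111, $) ⊢ (r, 1111111, U$) ⊢ (p, 1111111, $) ⊢ (r, 111111, U$) ⊢ (p, 111111, $) ⊢ (r, 11111, U$) ⊢ (p, 11111, $) ⊢ (r, 1111, U$) ⊢ (p, 1111, $) ⊢ (r, 111, U$) ⊢ (p, 111, $) ⊢ (r, 11, U$) ⊢ (p, 11, $) ⊢ (r, 1, U$) ⊢ (p, 1, $) ⊢ (r, ε, U$) ⊢ (p, ε, $)
All input consumed; M is in state p.

p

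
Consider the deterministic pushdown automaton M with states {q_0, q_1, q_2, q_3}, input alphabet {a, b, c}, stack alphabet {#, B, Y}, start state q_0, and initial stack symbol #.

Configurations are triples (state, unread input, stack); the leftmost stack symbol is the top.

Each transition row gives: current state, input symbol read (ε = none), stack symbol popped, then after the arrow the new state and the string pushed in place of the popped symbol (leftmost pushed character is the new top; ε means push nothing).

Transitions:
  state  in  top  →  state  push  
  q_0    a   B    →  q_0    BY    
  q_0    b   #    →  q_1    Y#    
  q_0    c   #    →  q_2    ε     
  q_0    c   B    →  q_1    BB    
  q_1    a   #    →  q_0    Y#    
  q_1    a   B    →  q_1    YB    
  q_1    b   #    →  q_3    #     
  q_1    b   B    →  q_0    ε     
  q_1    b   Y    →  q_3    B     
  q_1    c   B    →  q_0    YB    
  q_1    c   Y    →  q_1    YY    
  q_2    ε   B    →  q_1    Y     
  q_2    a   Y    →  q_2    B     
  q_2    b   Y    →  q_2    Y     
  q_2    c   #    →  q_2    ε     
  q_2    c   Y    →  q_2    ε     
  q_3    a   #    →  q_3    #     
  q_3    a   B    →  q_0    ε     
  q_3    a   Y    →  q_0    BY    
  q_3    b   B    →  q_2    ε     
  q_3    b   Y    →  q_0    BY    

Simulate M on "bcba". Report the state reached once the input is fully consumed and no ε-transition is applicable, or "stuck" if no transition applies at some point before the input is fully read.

q_0

(q_0, bcba, #)
  read b, top #: go to q_1, push Y# → (q_1, cba, Y#)
  read c, top Y: go to q_1, push YY → (q_1, ba, YY#)
  read b, top Y: go to q_3, push B → (q_3, a, BY#)
  read a, top B: go to q_0, push ε → (q_0, ε, Y#)
All input consumed; M is in state q_0.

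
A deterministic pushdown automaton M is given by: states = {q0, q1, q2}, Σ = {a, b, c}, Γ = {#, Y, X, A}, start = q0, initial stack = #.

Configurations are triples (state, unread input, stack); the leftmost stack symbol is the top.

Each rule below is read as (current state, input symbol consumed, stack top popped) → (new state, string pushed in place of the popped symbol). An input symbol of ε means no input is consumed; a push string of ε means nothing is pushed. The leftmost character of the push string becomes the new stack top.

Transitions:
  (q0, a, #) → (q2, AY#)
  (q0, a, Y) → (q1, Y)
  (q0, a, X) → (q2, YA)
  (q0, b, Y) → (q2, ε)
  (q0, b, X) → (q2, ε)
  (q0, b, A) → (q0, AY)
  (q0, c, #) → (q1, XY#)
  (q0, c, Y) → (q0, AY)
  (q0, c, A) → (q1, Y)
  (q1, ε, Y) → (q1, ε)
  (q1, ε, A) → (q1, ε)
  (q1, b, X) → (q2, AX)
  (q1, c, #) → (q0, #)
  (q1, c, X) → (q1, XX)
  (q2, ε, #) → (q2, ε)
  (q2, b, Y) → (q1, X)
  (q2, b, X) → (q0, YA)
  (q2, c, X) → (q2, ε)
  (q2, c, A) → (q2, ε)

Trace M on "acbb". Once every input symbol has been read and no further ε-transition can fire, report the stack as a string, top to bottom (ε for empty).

AX#

(q0, acbb, #)
  read a, top #: go to q2, push AY# → (q2, cbb, AY#)
  read c, top A: go to q2, push ε → (q2, bb, Y#)
  read b, top Y: go to q1, push X → (q1, b, X#)
  read b, top X: go to q2, push AX → (q2, ε, AX#)
All input consumed in state q2 with stack AX#.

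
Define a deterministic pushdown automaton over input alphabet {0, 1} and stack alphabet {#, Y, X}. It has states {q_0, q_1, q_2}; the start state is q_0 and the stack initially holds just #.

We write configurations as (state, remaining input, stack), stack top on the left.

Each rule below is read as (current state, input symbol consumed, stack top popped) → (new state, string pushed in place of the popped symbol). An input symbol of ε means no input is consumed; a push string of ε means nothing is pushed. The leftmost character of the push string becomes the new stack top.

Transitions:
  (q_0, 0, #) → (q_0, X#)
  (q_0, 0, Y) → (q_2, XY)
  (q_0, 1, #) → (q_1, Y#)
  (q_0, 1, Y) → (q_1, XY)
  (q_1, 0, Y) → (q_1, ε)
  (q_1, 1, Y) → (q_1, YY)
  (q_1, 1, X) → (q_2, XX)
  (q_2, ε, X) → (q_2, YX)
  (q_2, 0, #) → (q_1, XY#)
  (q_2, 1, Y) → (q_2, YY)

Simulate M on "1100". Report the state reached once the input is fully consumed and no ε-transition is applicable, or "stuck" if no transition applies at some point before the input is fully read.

(q_0, 1100, #) ⊢ (q_1, 100, Y#) ⊢ (q_1, 00, YY#) ⊢ (q_1, 0, Y#) ⊢ (q_1, ε, #)
All input consumed; M is in state q_1.

q_1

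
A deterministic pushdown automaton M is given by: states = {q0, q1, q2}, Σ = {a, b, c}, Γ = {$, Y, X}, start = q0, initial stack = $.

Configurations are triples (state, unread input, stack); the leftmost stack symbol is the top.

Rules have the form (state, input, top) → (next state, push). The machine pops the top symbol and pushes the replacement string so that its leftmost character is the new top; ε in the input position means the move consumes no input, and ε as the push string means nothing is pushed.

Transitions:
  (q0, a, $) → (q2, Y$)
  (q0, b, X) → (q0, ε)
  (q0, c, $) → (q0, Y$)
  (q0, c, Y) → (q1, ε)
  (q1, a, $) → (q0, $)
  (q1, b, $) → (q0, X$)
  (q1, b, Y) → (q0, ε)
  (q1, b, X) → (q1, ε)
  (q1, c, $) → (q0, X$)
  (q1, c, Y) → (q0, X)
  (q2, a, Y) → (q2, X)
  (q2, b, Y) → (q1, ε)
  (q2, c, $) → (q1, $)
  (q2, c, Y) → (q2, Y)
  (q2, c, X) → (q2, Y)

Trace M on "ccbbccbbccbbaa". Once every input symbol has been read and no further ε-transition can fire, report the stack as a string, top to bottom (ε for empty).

(q0, ccbbccbbccbbaa, $)
  read c, top $: go to q0, push Y$ → (q0, cbbccbbccbbaa, Y$)
  read c, top Y: go to q1, push ε → (q1, bbccbbccbbaa, $)
  read b, top $: go to q0, push X$ → (q0, bccbbccbbaa, X$)
  read b, top X: go to q0, push ε → (q0, ccbbccbbaa, $)
  read c, top $: go to q0, push Y$ → (q0, cbbccbbaa, Y$)
  read c, top Y: go to q1, push ε → (q1, bbccbbaa, $)
  read b, top $: go to q0, push X$ → (q0, bccbbaa, X$)
  read b, top X: go to q0, push ε → (q0, ccbbaa, $)
  read c, top $: go to q0, push Y$ → (q0, cbbaa, Y$)
  read c, top Y: go to q1, push ε → (q1, bbaa, $)
  read b, top $: go to q0, push X$ → (q0, baa, X$)
  read b, top X: go to q0, push ε → (q0, aa, $)
  read a, top $: go to q2, push Y$ → (q2, a, Y$)
  read a, top Y: go to q2, push X → (q2, ε, X$)
All input consumed in state q2 with stack X$.

X$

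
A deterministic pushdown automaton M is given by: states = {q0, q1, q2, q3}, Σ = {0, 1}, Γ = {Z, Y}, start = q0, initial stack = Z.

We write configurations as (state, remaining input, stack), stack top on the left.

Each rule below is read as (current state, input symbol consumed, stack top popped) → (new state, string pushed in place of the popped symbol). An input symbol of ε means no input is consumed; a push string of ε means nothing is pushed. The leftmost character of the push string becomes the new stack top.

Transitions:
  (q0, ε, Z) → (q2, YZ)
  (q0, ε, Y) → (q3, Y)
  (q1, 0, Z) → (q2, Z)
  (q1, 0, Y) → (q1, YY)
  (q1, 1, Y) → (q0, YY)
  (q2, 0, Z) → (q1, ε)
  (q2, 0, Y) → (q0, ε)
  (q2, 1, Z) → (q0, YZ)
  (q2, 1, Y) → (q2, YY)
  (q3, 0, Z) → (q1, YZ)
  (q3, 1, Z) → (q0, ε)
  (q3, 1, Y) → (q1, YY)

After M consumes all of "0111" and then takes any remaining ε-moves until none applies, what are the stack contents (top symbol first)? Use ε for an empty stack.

(q0, 0111, Z)
  ε-move, top Z: go to q2, push YZ → (q2, 0111, YZ)
  read 0, top Y: go to q0, push ε → (q0, 111, Z)
  ε-move, top Z: go to q2, push YZ → (q2, 111, YZ)
  read 1, top Y: go to q2, push YY → (q2, 11, YYZ)
  read 1, top Y: go to q2, push YY → (q2, 1, YYYZ)
  read 1, top Y: go to q2, push YY → (q2, ε, YYYYZ)
All input consumed in state q2 with stack YYYYZ.

YYYYZ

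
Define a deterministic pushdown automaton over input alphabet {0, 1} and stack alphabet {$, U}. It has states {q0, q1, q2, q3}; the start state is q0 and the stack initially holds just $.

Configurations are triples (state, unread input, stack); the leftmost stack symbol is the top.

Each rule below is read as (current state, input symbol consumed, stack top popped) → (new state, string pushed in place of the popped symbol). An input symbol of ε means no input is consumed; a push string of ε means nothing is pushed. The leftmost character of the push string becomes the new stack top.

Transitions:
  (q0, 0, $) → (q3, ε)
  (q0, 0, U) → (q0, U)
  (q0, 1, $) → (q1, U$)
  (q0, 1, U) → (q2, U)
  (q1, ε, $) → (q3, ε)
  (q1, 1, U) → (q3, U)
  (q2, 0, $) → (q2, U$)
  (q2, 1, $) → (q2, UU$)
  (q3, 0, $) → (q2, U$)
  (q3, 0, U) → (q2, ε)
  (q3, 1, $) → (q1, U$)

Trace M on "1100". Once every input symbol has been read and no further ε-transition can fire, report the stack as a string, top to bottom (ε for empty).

U$

(q0, 1100, $)
  read 1, top $: go to q1, push U$ → (q1, 100, U$)
  read 1, top U: go to q3, push U → (q3, 00, U$)
  read 0, top U: go to q2, push ε → (q2, 0, $)
  read 0, top $: go to q2, push U$ → (q2, ε, U$)
All input consumed in state q2 with stack U$.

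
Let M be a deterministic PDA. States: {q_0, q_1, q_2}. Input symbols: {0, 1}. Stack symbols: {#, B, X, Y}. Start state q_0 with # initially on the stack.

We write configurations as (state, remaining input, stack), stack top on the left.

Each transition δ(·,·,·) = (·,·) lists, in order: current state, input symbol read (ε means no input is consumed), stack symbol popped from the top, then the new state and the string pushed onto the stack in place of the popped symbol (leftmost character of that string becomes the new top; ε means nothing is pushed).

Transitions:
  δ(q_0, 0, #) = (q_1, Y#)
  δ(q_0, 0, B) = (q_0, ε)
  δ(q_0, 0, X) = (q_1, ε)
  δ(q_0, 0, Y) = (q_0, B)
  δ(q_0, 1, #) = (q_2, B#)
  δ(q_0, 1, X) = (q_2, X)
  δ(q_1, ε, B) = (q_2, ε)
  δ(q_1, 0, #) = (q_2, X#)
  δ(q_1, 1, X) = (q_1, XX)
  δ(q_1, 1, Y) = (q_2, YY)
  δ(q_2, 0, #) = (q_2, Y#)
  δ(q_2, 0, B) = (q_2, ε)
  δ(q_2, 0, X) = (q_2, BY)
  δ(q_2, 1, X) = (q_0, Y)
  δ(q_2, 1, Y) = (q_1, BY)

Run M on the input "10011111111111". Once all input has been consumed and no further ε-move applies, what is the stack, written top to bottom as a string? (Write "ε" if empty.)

(q_0, 10011111111111, #)
  read 1, top #: go to q_2, push B# → (q_2, 0011111111111, B#)
  read 0, top B: go to q_2, push ε → (q_2, 011111111111, #)
  read 0, top #: go to q_2, push Y# → (q_2, 11111111111, Y#)
  read 1, top Y: go to q_1, push BY → (q_1, 1111111111, BY#)
  ε-move, top B: go to q_2, push ε → (q_2, 1111111111, Y#)
  read 1, top Y: go to q_1, push BY → (q_1, 111111111, BY#)
  ε-move, top B: go to q_2, push ε → (q_2, 111111111, Y#)
  read 1, top Y: go to q_1, push BY → (q_1, 11111111, BY#)
  ε-move, top B: go to q_2, push ε → (q_2, 11111111, Y#)
  read 1, top Y: go to q_1, push BY → (q_1, 1111111, BY#)
  ε-move, top B: go to q_2, push ε → (q_2, 1111111, Y#)
  read 1, top Y: go to q_1, push BY → (q_1, 111111, BY#)
  ε-move, top B: go to q_2, push ε → (q_2, 111111, Y#)
  read 1, top Y: go to q_1, push BY → (q_1, 11111, BY#)
  ε-move, top B: go to q_2, push ε → (q_2, 11111, Y#)
  read 1, top Y: go to q_1, push BY → (q_1, 1111, BY#)
  ε-move, top B: go to q_2, push ε → (q_2, 1111, Y#)
  read 1, top Y: go to q_1, push BY → (q_1, 111, BY#)
  ε-move, top B: go to q_2, push ε → (q_2, 111, Y#)
  read 1, top Y: go to q_1, push BY → (q_1, 11, BY#)
  ε-move, top B: go to q_2, push ε → (q_2, 11, Y#)
  read 1, top Y: go to q_1, push BY → (q_1, 1, BY#)
  ε-move, top B: go to q_2, push ε → (q_2, 1, Y#)
  read 1, top Y: go to q_1, push BY → (q_1, ε, BY#)
  ε-move, top B: go to q_2, push ε → (q_2, ε, Y#)
All input consumed in state q_2 with stack Y#.

Y#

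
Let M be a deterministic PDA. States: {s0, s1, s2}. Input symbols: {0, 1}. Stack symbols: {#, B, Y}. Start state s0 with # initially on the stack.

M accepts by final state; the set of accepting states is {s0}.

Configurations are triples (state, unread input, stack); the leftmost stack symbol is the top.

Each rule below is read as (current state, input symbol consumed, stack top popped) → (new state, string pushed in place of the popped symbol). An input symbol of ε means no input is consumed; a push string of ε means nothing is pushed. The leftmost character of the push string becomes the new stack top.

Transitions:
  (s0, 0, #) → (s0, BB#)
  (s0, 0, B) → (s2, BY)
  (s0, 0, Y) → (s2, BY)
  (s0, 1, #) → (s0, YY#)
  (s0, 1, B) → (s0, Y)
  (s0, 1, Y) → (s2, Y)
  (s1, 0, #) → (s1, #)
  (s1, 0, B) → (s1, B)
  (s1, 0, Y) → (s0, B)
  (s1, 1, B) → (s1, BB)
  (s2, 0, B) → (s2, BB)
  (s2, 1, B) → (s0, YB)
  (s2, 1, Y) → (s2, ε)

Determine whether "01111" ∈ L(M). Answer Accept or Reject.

(s0, 01111, #)
  read 0, top #: go to s0, push BB# → (s0, 1111, BB#)
  read 1, top B: go to s0, push Y → (s0, 111, YB#)
  read 1, top Y: go to s2, push Y → (s2, 11, YB#)
  read 1, top Y: go to s2, push ε → (s2, 1, B#)
  read 1, top B: go to s0, push YB → (s0, ε, YB#)
All input consumed; state s0 ∈ F.

Accept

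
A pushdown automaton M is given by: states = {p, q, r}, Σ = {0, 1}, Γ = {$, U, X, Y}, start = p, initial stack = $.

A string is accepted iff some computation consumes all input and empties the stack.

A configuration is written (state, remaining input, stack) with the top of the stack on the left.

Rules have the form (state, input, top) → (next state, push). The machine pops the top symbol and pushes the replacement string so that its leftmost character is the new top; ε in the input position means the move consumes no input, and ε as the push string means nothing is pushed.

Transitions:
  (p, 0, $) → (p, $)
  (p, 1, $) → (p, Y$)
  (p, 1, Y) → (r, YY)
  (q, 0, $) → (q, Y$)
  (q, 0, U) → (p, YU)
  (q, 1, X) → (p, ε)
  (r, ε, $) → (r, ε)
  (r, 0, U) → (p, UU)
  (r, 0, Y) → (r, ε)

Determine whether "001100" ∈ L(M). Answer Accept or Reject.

Accept

One accepting computation: (p, 001100, $) ⊢ (p, 01100, $) ⊢ (p, 1100, $) ⊢ (p, 100, Y$) ⊢ (r, 00, YY$) ⊢ (r, 0, Y$) ⊢ (r, ε, $) ⊢ (r, ε, ε)
All input consumed and the stack is empty.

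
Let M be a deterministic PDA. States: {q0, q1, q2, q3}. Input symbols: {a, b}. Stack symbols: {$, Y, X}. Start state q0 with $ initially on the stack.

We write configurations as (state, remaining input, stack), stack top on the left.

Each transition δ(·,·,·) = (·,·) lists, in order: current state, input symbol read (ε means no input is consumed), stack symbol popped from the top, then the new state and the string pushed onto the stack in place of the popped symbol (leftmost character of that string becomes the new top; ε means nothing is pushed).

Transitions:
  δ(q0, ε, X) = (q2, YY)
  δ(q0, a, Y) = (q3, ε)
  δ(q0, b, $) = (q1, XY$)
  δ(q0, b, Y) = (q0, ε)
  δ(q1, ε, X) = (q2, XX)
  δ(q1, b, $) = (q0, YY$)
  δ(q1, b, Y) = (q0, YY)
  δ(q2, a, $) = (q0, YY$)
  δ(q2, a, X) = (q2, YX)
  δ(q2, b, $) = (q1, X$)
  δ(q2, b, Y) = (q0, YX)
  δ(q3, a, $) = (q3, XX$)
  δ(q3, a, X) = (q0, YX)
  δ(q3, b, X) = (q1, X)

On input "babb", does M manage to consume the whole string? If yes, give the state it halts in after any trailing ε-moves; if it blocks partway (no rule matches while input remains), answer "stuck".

q2

(q0, babb, $)
  read b, top $: go to q1, push XY$ → (q1, abb, XY$)
  ε-move, top X: go to q2, push XX → (q2, abb, XXY$)
  read a, top X: go to q2, push YX → (q2, bb, YXXY$)
  read b, top Y: go to q0, push YX → (q0, b, YXXXY$)
  read b, top Y: go to q0, push ε → (q0, ε, XXXY$)
  ε-move, top X: go to q2, push YY → (q2, ε, YYXXY$)
All input consumed; M is in state q2.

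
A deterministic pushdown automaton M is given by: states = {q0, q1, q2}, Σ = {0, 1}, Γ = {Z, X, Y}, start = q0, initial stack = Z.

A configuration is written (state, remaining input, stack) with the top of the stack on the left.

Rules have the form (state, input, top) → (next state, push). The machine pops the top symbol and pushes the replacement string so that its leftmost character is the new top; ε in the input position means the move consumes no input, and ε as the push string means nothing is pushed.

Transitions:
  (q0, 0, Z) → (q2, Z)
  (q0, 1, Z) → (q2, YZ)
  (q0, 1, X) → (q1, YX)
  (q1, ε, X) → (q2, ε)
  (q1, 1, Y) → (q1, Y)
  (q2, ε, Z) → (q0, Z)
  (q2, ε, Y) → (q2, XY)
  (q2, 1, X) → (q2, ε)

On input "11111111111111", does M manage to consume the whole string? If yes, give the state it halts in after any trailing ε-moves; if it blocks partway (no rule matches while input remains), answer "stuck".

(q0, 11111111111111, Z)
  read 1, top Z: go to q2, push YZ → (q2, 1111111111111, YZ)
  ε-move, top Y: go to q2, push XY → (q2, 1111111111111, XYZ)
  read 1, top X: go to q2, push ε → (q2, 111111111111, YZ)
  ε-move, top Y: go to q2, push XY → (q2, 111111111111, XYZ)
  read 1, top X: go to q2, push ε → (q2, 11111111111, YZ)
  ε-move, top Y: go to q2, push XY → (q2, 11111111111, XYZ)
  read 1, top X: go to q2, push ε → (q2, 1111111111, YZ)
  ε-move, top Y: go to q2, push XY → (q2, 1111111111, XYZ)
  read 1, top X: go to q2, push ε → (q2, 111111111, YZ)
  ε-move, top Y: go to q2, push XY → (q2, 111111111, XYZ)
  read 1, top X: go to q2, push ε → (q2, 11111111, YZ)
  ε-move, top Y: go to q2, push XY → (q2, 11111111, XYZ)
  read 1, top X: go to q2, push ε → (q2, 1111111, YZ)
  ε-move, top Y: go to q2, push XY → (q2, 1111111, XYZ)
  read 1, top X: go to q2, push ε → (q2, 111111, YZ)
  ε-move, top Y: go to q2, push XY → (q2, 111111, XYZ)
  read 1, top X: go to q2, push ε → (q2, 11111, YZ)
  ε-move, top Y: go to q2, push XY → (q2, 11111, XYZ)
  read 1, top X: go to q2, push ε → (q2, 1111, YZ)
  ε-move, top Y: go to q2, push XY → (q2, 1111, XYZ)
  read 1, top X: go to q2, push ε → (q2, 111, YZ)
  ε-move, top Y: go to q2, push XY → (q2, 111, XYZ)
  read 1, top X: go to q2, push ε → (q2, 11, YZ)
  ε-move, top Y: go to q2, push XY → (q2, 11, XYZ)
  read 1, top X: go to q2, push ε → (q2, 1, YZ)
  ε-move, top Y: go to q2, push XY → (q2, 1, XYZ)
  read 1, top X: go to q2, push ε → (q2, ε, YZ)
  ε-move, top Y: go to q2, push XY → (q2, ε, XYZ)
All input consumed; M is in state q2.

q2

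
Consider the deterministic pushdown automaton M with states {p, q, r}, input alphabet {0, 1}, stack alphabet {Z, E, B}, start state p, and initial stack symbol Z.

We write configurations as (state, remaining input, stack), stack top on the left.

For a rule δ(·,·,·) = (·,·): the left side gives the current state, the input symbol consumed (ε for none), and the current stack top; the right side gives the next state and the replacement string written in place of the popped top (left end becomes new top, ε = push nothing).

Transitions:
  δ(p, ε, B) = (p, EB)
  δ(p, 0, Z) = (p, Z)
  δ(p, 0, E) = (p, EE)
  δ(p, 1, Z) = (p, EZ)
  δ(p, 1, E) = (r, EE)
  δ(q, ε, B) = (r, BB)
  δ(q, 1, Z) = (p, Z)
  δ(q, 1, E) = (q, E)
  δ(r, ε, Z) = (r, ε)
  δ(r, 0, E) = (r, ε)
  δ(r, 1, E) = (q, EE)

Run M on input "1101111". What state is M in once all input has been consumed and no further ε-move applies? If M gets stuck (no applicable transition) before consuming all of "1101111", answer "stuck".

(p, 1101111, Z)
  read 1, top Z: go to p, push EZ → (p, 101111, EZ)
  read 1, top E: go to r, push EE → (r, 01111, EEZ)
  read 0, top E: go to r, push ε → (r, 1111, EZ)
  read 1, top E: go to q, push EE → (q, 111, EEZ)
  read 1, top E: go to q, push E → (q, 11, EEZ)
  read 1, top E: go to q, push E → (q, 1, EEZ)
  read 1, top E: go to q, push E → (q, ε, EEZ)
All input consumed; M is in state q.

q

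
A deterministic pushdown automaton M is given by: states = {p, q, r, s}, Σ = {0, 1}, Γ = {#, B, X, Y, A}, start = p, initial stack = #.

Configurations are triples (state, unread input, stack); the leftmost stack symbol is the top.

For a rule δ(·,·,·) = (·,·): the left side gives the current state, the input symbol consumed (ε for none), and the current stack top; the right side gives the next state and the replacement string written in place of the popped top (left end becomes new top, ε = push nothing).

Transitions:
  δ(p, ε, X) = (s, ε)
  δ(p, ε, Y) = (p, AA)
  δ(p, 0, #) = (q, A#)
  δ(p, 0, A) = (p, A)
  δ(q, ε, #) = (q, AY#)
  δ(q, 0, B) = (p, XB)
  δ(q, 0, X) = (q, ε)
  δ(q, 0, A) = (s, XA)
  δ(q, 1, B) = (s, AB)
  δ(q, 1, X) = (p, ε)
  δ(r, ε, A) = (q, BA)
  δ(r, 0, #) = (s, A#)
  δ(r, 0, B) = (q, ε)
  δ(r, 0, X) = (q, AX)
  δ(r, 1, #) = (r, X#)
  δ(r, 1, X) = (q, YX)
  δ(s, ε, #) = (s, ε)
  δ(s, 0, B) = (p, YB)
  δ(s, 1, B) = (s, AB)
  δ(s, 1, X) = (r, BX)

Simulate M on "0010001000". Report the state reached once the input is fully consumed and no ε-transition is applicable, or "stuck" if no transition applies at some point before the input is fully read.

(p, 0010001000, #)
  read 0, top #: go to q, push A# → (q, 010001000, A#)
  read 0, top A: go to s, push XA → (s, 10001000, XA#)
  read 1, top X: go to r, push BX → (r, 0001000, BXA#)
  read 0, top B: go to q, push ε → (q, 001000, XA#)
  read 0, top X: go to q, push ε → (q, 01000, A#)
  read 0, top A: go to s, push XA → (s, 1000, XA#)
  read 1, top X: go to r, push BX → (r, 000, BXA#)
  read 0, top B: go to q, push ε → (q, 00, XA#)
  read 0, top X: go to q, push ε → (q, 0, A#)
  read 0, top A: go to s, push XA → (s, ε, XA#)
All input consumed; M is in state s.

s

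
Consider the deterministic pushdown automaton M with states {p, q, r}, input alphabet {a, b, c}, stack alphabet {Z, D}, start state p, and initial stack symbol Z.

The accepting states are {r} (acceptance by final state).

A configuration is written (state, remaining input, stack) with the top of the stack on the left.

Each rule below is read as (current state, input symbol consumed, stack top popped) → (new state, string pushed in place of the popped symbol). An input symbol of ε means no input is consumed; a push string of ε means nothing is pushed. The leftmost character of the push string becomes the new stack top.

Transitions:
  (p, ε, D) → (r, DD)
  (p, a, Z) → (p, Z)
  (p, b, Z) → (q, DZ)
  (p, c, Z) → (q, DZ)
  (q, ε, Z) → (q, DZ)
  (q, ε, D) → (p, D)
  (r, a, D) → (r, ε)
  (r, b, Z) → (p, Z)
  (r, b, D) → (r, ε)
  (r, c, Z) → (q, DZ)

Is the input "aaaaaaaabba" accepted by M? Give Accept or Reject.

(p, aaaaaaaabba, Z) ⊢ (p, aaaaaaabba, Z) ⊢ (p, aaaaaabba, Z) ⊢ (p, aaaaabba, Z) ⊢ (p, aaaabba, Z) ⊢ (p, aaabba, Z) ⊢ (p, aabba, Z) ⊢ (p, abba, Z) ⊢ (p, bba, Z) ⊢ (q, ba, DZ) ⊢ (p, ba, DZ) ⊢ (r, ba, DDZ) ⊢ (r, a, DZ) ⊢ (r, ε, Z)
All input consumed; state r ∈ F.

Accept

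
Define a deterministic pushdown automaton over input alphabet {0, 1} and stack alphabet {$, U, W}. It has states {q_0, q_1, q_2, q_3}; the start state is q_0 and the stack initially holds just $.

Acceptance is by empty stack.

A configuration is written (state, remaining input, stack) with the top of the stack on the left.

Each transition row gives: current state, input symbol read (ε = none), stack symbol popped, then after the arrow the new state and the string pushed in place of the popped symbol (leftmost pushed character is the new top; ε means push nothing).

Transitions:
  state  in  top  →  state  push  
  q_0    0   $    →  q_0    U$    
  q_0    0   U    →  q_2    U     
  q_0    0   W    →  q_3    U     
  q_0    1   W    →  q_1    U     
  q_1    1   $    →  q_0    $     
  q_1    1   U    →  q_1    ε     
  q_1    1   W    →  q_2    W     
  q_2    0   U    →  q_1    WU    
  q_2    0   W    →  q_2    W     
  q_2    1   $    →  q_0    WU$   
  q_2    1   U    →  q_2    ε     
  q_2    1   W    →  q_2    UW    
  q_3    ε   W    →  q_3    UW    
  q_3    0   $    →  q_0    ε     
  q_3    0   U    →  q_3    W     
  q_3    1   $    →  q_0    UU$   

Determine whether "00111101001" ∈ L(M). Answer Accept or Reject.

(q_0, 00111101001, $)
  read 0, top $: go to q_0, push U$ → (q_0, 0111101001, U$)
  read 0, top U: go to q_2, push U → (q_2, 111101001, U$)
  read 1, top U: go to q_2, push ε → (q_2, 11101001, $)
  read 1, top $: go to q_0, push WU$ → (q_0, 1101001, WU$)
  read 1, top W: go to q_1, push U → (q_1, 101001, UU$)
  read 1, top U: go to q_1, push ε → (q_1, 01001, U$)
No transition applies at (q_1, 01001, U$); input not fully consumed.

Reject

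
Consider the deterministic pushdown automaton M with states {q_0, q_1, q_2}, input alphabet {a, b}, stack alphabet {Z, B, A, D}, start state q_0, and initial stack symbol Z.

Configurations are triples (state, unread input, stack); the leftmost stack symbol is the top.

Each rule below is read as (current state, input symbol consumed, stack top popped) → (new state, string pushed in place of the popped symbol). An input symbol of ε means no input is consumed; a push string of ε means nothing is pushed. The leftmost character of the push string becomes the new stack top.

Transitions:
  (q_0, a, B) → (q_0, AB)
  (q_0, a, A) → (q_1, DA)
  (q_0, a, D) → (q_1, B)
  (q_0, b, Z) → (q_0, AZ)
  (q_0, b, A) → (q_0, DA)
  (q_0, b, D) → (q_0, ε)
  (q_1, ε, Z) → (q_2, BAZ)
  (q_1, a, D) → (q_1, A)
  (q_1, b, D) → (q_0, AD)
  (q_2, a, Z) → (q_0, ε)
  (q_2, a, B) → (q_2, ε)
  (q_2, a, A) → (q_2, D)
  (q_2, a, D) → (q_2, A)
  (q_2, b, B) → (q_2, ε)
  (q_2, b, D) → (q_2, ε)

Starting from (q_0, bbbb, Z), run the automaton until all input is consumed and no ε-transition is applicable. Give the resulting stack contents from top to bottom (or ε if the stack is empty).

(q_0, bbbb, Z) ⊢ (q_0, bbb, AZ) ⊢ (q_0, bb, DAZ) ⊢ (q_0, b, AZ) ⊢ (q_0, ε, DAZ)
All input consumed in state q_0 with stack DAZ.

DAZ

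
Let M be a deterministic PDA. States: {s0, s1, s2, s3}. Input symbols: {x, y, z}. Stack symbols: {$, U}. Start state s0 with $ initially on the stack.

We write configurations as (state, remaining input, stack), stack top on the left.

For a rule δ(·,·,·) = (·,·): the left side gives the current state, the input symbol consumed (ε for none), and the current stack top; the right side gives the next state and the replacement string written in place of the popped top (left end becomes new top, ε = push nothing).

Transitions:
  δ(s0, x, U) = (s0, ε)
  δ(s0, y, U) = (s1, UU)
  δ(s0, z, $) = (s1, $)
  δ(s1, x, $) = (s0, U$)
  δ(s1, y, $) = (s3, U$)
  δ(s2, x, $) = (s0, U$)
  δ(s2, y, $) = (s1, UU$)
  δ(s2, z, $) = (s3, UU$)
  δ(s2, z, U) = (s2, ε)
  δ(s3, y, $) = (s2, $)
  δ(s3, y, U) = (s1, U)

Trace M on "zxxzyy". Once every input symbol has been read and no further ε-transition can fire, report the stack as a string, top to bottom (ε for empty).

U$

(s0, zxxzyy, $)
  read z, top $: go to s1, push $ → (s1, xxzyy, $)
  read x, top $: go to s0, push U$ → (s0, xzyy, U$)
  read x, top U: go to s0, push ε → (s0, zyy, $)
  read z, top $: go to s1, push $ → (s1, yy, $)
  read y, top $: go to s3, push U$ → (s3, y, U$)
  read y, top U: go to s1, push U → (s1, ε, U$)
All input consumed in state s1 with stack U$.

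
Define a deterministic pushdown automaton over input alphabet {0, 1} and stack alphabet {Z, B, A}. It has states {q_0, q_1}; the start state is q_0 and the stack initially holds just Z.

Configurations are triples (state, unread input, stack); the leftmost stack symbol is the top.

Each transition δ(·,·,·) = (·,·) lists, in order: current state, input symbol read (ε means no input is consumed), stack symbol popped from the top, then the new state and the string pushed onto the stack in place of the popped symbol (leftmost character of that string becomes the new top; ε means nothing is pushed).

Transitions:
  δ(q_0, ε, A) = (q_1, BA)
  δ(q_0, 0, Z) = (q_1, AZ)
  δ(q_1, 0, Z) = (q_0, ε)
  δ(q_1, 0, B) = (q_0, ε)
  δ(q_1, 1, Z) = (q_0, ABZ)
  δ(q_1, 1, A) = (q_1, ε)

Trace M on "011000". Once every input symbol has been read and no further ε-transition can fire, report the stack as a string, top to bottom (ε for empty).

BABZ

(q_0, 011000, Z)
  read 0, top Z: go to q_1, push AZ → (q_1, 11000, AZ)
  read 1, top A: go to q_1, push ε → (q_1, 1000, Z)
  read 1, top Z: go to q_0, push ABZ → (q_0, 000, ABZ)
  ε-move, top A: go to q_1, push BA → (q_1, 000, BABZ)
  read 0, top B: go to q_0, push ε → (q_0, 00, ABZ)
  ε-move, top A: go to q_1, push BA → (q_1, 00, BABZ)
  read 0, top B: go to q_0, push ε → (q_0, 0, ABZ)
  ε-move, top A: go to q_1, push BA → (q_1, 0, BABZ)
  read 0, top B: go to q_0, push ε → (q_0, ε, ABZ)
  ε-move, top A: go to q_1, push BA → (q_1, ε, BABZ)
All input consumed in state q_1 with stack BABZ.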